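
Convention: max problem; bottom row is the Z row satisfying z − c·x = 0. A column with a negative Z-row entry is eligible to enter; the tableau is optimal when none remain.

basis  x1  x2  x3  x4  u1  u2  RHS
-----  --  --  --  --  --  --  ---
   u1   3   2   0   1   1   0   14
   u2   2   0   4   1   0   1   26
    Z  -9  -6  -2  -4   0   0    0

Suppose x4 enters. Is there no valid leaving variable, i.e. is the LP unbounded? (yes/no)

no

Column x4 has positive entries in row(s) 1, 2, so the ratio test bounds it — not unbounded.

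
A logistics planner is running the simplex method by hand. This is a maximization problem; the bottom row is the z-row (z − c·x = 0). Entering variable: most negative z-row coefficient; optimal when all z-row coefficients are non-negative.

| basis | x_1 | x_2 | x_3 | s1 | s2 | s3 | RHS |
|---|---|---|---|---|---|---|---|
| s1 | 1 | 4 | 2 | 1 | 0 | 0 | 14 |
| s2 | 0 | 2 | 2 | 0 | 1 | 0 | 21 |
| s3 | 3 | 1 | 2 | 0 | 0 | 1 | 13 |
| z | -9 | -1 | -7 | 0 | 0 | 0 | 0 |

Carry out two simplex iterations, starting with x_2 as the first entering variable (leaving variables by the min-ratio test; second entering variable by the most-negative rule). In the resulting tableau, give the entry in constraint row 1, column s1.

Ratio test on column x_2 — row 1: 14/4 = 7/2; row 2: 21/2 = 21/2; row 3: 13/1 = 13. Minimum is 7/2 at row 1 (s1 leaves); pivot element 4.
Divide row 1 by 4; eliminate column x_2 from the other rows.
Second iteration: most negative z-row entry is -35/4 in column x_1, so x_1 enters.
Ratio test on column x_1 — row 1: (7/2)/(1/4) = 14; row 2: entry -1/2 ≤ 0; row 3: (19/2)/(11/4) = 38/11. Minimum is 38/11 at row 3 (s3 leaves); pivot element 11/4.
Divide row 3 by 11/4; eliminate column x_1 from the other rows.
After both pivots, the entry at constraint row 1, column s1 is 3/11.

3/11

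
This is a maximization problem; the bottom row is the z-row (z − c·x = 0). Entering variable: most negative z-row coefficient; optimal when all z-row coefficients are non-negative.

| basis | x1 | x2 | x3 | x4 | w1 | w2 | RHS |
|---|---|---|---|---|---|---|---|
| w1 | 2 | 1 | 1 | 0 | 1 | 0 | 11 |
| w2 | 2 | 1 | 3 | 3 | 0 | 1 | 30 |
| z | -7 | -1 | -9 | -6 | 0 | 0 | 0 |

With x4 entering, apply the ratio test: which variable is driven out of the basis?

Column x4 entries and ratios — w1: 0 ≤ 0, skip; w2: 30/3 = 10.
Smallest ratio is 10 in the row of w2, so w2 leaves.

w2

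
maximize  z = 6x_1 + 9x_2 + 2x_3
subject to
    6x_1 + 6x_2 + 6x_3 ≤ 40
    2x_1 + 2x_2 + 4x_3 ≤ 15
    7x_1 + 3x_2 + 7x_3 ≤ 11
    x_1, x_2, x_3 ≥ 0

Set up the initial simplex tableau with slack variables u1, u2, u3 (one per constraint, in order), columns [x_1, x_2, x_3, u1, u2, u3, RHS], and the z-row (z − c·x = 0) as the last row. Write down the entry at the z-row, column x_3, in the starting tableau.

The z-row carries the negated objective coefficients: the x_3 entry is -2.

-2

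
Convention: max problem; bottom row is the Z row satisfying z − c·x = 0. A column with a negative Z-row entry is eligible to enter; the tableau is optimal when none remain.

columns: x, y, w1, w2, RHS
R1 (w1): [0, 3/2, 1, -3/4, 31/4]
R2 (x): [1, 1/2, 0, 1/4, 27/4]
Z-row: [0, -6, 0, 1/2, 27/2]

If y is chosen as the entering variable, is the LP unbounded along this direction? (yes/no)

no

Column y has positive entries in row(s) 1, 2, so the ratio test bounds it — not unbounded.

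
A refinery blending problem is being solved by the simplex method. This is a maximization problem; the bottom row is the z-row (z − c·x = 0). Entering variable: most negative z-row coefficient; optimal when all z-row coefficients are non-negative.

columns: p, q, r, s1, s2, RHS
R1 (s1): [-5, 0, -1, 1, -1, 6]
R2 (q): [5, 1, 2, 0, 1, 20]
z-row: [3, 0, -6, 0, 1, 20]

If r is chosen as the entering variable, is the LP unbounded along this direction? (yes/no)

no

Column r has positive entries in row(s) 2, so the ratio test bounds it — not unbounded.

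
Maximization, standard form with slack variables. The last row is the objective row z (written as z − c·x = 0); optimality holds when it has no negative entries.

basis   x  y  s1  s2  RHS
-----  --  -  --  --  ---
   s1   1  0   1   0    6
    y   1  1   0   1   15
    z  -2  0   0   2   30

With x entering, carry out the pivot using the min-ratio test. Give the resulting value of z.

42

Ratio test on column x — row 1: 6/1 = 6; row 2: 15/1 = 15. Minimum is 6 at row 1 (s1 leaves); pivot element 1.
Pivot on row 1; the z-row RHS becomes 30 − (-2)·6 = 42.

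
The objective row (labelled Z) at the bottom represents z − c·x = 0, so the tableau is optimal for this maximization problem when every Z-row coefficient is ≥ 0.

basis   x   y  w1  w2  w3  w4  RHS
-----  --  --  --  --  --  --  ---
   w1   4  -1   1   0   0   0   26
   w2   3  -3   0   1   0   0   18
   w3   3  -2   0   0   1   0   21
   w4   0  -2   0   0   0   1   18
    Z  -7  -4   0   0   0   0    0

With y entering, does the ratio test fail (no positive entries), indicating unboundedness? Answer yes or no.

yes

Every constraint-row entry in column y is ≤ 0, so increasing y is unbounded.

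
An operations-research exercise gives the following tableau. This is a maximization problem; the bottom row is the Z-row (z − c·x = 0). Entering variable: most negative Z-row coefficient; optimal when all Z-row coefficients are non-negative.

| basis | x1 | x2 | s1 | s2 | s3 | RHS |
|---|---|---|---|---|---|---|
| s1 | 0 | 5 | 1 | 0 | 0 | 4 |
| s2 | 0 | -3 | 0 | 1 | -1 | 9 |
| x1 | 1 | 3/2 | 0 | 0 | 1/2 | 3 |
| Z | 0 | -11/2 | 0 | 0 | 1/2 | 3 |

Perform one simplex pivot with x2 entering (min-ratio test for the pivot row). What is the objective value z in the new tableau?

Ratio test on column x2 — row 1: 4/5 = 4/5; row 2: entry -3 ≤ 0; row 3: 3/(3/2) = 2. Minimum is 4/5 at row 1 (s1 leaves); pivot element 5.
Pivot on row 1; the Z-row RHS becomes 3 − (-11/2)·(4/5) = 37/5.

37/5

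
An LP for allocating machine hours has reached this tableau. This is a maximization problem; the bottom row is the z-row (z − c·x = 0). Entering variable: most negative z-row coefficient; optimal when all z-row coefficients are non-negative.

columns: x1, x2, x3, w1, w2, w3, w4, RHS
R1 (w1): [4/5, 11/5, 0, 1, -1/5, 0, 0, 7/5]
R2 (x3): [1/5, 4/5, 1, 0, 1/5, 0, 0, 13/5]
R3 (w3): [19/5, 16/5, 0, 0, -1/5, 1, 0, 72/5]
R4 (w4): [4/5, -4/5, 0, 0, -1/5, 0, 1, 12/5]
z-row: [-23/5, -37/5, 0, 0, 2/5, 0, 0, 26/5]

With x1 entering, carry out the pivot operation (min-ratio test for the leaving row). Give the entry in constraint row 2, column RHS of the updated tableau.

Ratio test on column x1 — row 1: (7/5)/(4/5) = 7/4; row 2: (13/5)/(1/5) = 13; row 3: (72/5)/(19/5) = 72/19; row 4: (12/5)/(4/5) = 3. Minimum is 7/4 at row 1 (w1 leaves); pivot element 4/5.
Divide row 1 by 4/5; eliminate column x1 from the other rows.
Row 2 update in column RHS: 13/5 − (1/5)·(7/4) = 9/4.

9/4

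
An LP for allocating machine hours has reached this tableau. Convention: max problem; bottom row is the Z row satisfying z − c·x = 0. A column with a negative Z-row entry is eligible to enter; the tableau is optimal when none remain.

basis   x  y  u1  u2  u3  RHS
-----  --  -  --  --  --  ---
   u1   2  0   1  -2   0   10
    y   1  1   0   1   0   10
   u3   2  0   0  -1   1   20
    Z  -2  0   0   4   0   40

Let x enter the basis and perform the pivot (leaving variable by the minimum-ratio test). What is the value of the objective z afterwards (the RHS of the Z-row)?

50

Ratio test on column x — row 1: 10/2 = 5; row 2: 10/1 = 10; row 3: 20/2 = 10. Minimum is 5 at row 1 (u1 leaves); pivot element 2.
Pivot on row 1; the Z-row RHS becomes 40 − (-2)·5 = 50.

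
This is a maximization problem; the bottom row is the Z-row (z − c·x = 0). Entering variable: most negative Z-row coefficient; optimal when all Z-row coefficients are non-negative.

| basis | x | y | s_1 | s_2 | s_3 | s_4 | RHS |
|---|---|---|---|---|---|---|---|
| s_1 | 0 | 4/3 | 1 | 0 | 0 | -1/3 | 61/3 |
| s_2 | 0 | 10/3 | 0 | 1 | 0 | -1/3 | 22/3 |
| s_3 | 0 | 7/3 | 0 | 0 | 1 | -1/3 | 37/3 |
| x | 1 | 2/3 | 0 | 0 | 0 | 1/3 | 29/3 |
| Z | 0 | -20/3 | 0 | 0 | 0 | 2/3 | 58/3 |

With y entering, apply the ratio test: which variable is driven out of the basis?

s_2

Column y entries and ratios — s_1: (61/3)/(4/3) = 61/4; s_2: (22/3)/(10/3) = 11/5; s_3: (37/3)/(7/3) = 37/7; x: (29/3)/(2/3) = 29/2.
Smallest ratio is 11/5 in the row of s_2, so s_2 leaves.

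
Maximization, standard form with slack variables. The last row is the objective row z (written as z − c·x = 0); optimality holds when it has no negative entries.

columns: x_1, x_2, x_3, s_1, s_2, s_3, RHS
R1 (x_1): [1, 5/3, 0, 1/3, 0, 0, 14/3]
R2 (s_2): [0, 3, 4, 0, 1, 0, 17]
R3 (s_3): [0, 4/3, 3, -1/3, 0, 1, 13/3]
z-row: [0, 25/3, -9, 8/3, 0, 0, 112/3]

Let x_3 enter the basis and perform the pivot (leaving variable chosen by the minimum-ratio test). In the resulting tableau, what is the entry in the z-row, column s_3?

3

Ratio test on column x_3 — row 1: entry 0 ≤ 0; row 2: 17/4 = 17/4; row 3: (13/3)/3 = 13/9. Minimum is 13/9 at row 3 (s_3 leaves); pivot element 3.
Divide row 3 by 3; eliminate column x_3 from the other rows.
z-row update in column s_3: 0 − (-9)·(1/3) = 3.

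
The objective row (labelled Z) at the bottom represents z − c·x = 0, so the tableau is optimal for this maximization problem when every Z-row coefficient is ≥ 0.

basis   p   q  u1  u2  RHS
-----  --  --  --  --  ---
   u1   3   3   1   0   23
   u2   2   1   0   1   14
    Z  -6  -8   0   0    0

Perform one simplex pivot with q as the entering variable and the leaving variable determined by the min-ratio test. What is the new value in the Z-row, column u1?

Ratio test on column q — row 1: 23/3 = 23/3; row 2: 14/1 = 14. Minimum is 23/3 at row 1 (u1 leaves); pivot element 3.
Divide row 1 by 3; eliminate column q from the other rows.
Z-row update in column u1: 0 − (-8)·(1/3) = 8/3.

8/3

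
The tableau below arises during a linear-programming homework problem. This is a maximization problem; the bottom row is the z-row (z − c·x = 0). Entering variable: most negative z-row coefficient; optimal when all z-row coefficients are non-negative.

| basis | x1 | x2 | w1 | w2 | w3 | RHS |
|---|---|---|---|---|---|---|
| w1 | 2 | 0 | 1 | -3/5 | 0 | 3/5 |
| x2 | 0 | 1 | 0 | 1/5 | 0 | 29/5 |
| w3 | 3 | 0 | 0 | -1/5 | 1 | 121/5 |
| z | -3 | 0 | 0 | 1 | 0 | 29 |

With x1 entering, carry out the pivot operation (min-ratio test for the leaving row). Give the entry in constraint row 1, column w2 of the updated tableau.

-3/10

Ratio test on column x1 — row 1: (3/5)/2 = 3/10; row 2: entry 0 ≤ 0; row 3: (121/5)/3 = 121/15. Minimum is 3/10 at row 1 (w1 leaves); pivot element 2.
Divide row 1 by 2; eliminate column x1 from the other rows.
In the new row 1, the w2 entry is the old entry divided by the pivot: (-3/5)/2 = -3/10.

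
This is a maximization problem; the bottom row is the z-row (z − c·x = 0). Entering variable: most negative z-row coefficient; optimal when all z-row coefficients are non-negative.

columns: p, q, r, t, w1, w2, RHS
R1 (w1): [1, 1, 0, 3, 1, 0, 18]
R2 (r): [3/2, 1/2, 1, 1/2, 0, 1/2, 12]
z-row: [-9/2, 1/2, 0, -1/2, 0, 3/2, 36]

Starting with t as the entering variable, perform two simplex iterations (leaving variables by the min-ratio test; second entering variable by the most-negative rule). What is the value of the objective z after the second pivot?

Ratio test on column t — row 1: 18/3 = 6; row 2: 12/(1/2) = 24. Minimum is 6 at row 1 (w1 leaves); pivot element 3.
Pivot on row 1; the z-row RHS becomes 36 − (-1/2)·6 = 39.
Next entering variable (most negative z-row entry -13/3): p.
Ratio test on column p — row 1: 6/(1/3) = 18; row 2: 9/(4/3) = 27/4. Minimum is 27/4 at row 2 (r leaves); pivot element 4/3.
After the second pivot the z-row RHS is 39 − (-13/3)·(27/4) = 273/4.

273/4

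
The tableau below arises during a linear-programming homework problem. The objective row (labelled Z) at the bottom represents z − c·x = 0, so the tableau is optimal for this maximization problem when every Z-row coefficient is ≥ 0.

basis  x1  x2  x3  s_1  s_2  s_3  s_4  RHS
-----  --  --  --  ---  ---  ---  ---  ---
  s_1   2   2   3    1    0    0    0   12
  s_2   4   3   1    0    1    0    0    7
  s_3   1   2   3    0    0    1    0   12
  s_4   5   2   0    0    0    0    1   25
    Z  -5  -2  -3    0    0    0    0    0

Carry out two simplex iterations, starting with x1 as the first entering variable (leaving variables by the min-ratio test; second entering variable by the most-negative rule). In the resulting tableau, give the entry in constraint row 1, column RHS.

17/5

Ratio test on column x1 — row 1: 12/2 = 6; row 2: 7/4 = 7/4; row 3: 12/1 = 12; row 4: 25/5 = 5. Minimum is 7/4 at row 2 (s_2 leaves); pivot element 4.
Divide row 2 by 4; eliminate column x1 from the other rows.
Second iteration: most negative Z-row entry is -7/4 in column x3, so x3 enters.
Ratio test on column x3 — row 1: (17/2)/(5/2) = 17/5; row 2: (7/4)/(1/4) = 7; row 3: (41/4)/(11/4) = 41/11; row 4: entry -5/4 ≤ 0. Minimum is 17/5 at row 1 (s_1 leaves); pivot element 5/2.
Divide row 1 by 5/2; eliminate column x3 from the other rows.
After both pivots, the entry at constraint row 1, column RHS is 17/5.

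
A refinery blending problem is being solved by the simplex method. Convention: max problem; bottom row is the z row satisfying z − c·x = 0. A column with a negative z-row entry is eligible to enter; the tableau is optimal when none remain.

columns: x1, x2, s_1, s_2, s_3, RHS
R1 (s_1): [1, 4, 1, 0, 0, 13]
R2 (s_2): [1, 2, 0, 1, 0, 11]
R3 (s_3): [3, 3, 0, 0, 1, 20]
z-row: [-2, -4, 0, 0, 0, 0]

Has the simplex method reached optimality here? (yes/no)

no

The z-row has a negative entry -4 in column x2, so it is not optimal.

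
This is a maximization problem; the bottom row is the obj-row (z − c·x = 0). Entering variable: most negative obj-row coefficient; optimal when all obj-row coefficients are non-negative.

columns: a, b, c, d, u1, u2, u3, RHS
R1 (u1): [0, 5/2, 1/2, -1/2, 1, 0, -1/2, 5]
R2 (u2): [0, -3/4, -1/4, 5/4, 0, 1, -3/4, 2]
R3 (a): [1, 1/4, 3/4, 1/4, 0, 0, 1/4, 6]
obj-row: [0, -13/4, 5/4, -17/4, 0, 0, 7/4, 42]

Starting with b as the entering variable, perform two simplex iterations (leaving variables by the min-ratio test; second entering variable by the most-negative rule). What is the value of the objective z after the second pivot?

705/11

Ratio test on column b — row 1: 5/(5/2) = 2; row 2: entry -3/4 ≤ 0; row 3: 6/(1/4) = 24. Minimum is 2 at row 1 (u1 leaves); pivot element 5/2.
Pivot on row 1; the obj-row RHS becomes 42 − (-13/4)·2 = 97/2.
Next entering variable (most negative obj-row entry -49/10): d.
Ratio test on column d — row 1: entry -1/5 ≤ 0; row 2: (7/2)/(11/10) = 35/11; row 3: (11/2)/(3/10) = 55/3. Minimum is 35/11 at row 2 (u2 leaves); pivot element 11/10.
After the second pivot the obj-row RHS is 97/2 − (-49/10)·(35/11) = 705/11.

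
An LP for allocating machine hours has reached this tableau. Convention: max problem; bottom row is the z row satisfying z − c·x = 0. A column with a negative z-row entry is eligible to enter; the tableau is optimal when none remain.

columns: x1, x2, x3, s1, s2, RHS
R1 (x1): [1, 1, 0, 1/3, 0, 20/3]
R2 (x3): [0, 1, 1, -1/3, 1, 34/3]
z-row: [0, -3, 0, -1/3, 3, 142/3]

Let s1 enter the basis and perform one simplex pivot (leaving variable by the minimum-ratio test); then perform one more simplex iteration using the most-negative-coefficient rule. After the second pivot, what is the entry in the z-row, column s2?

3

Ratio test on column s1 — row 1: (20/3)/(1/3) = 20; row 2: entry -1/3 ≤ 0. Minimum is 20 at row 1 (x1 leaves); pivot element 1/3.
Divide row 1 by 1/3; eliminate column s1 from the other rows.
Second iteration: most negative z-row entry is -2 in column x2, so x2 enters.
Ratio test on column x2 — row 1: 20/3 = 20/3; row 2: 18/2 = 9. Minimum is 20/3 at row 1 (s1 leaves); pivot element 3.
Divide row 1 by 3; eliminate column x2 from the other rows.
After both pivots, the entry at the z-row, column s2 is 3.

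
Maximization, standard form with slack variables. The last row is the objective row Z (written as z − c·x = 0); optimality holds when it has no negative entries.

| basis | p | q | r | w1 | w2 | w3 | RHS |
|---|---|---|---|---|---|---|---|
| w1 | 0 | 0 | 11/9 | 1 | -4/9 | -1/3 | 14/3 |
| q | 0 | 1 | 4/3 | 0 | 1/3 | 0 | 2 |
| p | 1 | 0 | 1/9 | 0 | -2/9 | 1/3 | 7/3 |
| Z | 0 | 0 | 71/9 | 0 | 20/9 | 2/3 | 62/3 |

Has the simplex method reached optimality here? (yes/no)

Every Z-row coefficient is ≥ 0, so the tableau is optimal.

yes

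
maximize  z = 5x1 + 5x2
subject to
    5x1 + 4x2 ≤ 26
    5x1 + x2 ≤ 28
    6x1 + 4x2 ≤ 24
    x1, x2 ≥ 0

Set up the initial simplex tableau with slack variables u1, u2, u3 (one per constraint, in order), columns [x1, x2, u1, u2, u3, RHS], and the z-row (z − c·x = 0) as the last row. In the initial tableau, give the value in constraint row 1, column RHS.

The RHS of constraint 1 is b_1 = 26.

26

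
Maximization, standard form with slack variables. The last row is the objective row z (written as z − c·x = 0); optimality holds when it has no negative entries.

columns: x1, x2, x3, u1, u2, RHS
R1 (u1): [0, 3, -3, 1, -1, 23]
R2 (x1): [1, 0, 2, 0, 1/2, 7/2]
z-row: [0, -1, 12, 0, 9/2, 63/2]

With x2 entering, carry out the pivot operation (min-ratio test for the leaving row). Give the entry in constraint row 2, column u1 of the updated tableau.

0

Ratio test on column x2 — row 1: 23/3 = 23/3; row 2: entry 0 ≤ 0. Minimum is 23/3 at row 1 (u1 leaves); pivot element 3.
Divide row 1 by 3; eliminate column x2 from the other rows.
Row 2 update in column u1: 0 − 0·(1/3) = 0.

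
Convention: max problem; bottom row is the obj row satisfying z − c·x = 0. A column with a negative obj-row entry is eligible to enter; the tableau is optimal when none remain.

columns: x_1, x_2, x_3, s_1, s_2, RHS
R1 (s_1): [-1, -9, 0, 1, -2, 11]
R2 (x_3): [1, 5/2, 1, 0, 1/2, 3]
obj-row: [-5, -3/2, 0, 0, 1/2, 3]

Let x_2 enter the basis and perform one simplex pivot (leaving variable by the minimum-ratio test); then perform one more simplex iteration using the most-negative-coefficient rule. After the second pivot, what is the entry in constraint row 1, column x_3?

Ratio test on column x_2 — row 1: entry -9 ≤ 0; row 2: 3/(5/2) = 6/5. Minimum is 6/5 at row 2 (x_3 leaves); pivot element 5/2.
Divide row 2 by 5/2; eliminate column x_2 from the other rows.
Second iteration: most negative obj-row entry is -22/5 in column x_1, so x_1 enters.
Ratio test on column x_1 — row 1: (109/5)/(13/5) = 109/13; row 2: (6/5)/(2/5) = 3. Minimum is 3 at row 2 (x_2 leaves); pivot element 2/5.
Divide row 2 by 2/5; eliminate column x_1 from the other rows.
After both pivots, the entry at constraint row 1, column x_3 is 1.

1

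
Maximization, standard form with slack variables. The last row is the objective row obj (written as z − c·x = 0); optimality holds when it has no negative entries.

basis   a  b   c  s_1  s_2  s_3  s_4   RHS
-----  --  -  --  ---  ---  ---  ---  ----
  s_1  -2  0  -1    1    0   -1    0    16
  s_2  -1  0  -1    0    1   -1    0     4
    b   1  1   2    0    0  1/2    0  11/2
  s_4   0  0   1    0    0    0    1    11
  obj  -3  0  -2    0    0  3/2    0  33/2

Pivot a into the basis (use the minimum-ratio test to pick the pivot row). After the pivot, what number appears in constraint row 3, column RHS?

11/2

Ratio test on column a — row 1: entry -2 ≤ 0; row 2: entry -1 ≤ 0; row 3: (11/2)/1 = 11/2; row 4: entry 0 ≤ 0. Minimum is 11/2 at row 3 (b leaves); pivot element 1.
Divide row 3 by 1; eliminate column a from the other rows.
In the new row 3, the RHS entry is the old entry divided by the pivot: (11/2)/1 = 11/2.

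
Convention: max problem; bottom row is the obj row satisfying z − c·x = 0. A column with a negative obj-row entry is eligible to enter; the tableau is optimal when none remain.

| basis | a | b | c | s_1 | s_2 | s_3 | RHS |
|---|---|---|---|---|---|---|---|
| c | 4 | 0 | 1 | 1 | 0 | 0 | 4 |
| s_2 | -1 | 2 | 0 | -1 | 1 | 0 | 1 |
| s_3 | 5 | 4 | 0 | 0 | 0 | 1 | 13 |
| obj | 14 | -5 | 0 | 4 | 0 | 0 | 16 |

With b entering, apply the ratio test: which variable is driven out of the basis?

s_2

Column b entries and ratios — c: 0 ≤ 0, skip; s_2: 1/2 = 1/2; s_3: 13/4 = 13/4.
Smallest ratio is 1/2 in the row of s_2, so s_2 leaves.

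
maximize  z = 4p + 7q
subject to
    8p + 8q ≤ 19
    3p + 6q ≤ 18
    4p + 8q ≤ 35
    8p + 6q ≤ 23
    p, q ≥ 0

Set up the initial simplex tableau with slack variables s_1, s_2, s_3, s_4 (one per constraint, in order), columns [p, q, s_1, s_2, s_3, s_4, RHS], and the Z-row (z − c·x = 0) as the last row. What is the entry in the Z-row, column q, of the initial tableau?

-7

The Z-row carries the negated objective coefficients: the q entry is -7.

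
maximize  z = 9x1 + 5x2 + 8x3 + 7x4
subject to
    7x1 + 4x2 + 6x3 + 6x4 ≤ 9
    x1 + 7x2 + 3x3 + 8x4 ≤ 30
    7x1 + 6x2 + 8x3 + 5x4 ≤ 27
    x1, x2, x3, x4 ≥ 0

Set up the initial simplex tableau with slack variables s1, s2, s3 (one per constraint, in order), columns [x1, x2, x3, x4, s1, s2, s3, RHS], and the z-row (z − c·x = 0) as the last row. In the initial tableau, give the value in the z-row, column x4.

The z-row carries the negated objective coefficients: the x4 entry is -7.

-7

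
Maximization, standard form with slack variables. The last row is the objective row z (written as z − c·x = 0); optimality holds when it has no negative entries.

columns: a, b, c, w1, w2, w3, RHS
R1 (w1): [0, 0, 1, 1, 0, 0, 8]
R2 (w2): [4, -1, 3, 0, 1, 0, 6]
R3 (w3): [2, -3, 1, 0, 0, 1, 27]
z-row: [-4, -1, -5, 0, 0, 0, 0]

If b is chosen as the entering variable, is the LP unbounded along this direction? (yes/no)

yes

Every constraint-row entry in column b is ≤ 0, so increasing b is unbounded.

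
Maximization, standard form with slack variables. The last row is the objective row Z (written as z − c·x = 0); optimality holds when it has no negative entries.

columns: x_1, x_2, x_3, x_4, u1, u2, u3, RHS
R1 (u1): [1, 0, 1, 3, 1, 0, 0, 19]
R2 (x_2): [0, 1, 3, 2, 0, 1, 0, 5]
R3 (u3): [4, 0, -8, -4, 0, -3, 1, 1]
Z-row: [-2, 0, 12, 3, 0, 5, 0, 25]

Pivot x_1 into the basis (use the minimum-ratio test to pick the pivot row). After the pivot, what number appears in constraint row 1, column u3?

-1/4

Ratio test on column x_1 — row 1: 19/1 = 19; row 2: entry 0 ≤ 0; row 3: 1/4 = 1/4. Minimum is 1/4 at row 3 (u3 leaves); pivot element 4.
Divide row 3 by 4; eliminate column x_1 from the other rows.
Row 1 update in column u3: 0 − 1·(1/4) = -1/4.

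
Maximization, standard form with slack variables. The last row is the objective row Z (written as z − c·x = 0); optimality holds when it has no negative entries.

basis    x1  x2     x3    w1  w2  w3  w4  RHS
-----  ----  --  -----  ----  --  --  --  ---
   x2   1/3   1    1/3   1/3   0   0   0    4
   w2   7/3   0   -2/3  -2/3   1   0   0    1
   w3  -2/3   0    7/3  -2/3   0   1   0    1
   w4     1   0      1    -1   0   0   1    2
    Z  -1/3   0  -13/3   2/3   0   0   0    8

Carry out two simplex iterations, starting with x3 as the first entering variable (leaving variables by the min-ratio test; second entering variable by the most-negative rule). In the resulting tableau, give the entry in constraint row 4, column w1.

-1/5

Ratio test on column x3 — row 1: 4/(1/3) = 12; row 2: entry -2/3 ≤ 0; row 3: 1/(7/3) = 3/7; row 4: 2/1 = 2. Minimum is 3/7 at row 3 (w3 leaves); pivot element 7/3.
Divide row 3 by 7/3; eliminate column x3 from the other rows.
Second iteration: most negative Z-row entry is -11/7 in column x1, so x1 enters.
Ratio test on column x1 — row 1: (27/7)/(3/7) = 9; row 2: (9/7)/(15/7) = 3/5; row 3: entry -2/7 ≤ 0; row 4: (11/7)/(9/7) = 11/9. Minimum is 3/5 at row 2 (w2 leaves); pivot element 15/7.
Divide row 2 by 15/7; eliminate column x1 from the other rows.
After both pivots, the entry at constraint row 4, column w1 is -1/5.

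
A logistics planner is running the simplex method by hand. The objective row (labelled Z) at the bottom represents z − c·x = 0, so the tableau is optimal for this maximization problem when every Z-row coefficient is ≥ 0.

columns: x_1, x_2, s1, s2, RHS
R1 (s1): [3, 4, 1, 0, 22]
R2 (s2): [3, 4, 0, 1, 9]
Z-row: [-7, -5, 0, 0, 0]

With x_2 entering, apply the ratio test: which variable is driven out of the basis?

Column x_2 entries and ratios — s1: 22/4 = 11/2; s2: 9/4 = 9/4.
Smallest ratio is 9/4 in the row of s2, so s2 leaves.

s2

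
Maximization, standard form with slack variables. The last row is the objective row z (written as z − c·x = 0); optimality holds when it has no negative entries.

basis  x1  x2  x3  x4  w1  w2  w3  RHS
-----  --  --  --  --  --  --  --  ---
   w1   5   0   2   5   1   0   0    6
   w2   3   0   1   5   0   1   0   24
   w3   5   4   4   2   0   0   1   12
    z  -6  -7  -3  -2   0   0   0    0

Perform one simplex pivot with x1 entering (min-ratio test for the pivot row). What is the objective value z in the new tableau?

Ratio test on column x1 — row 1: 6/5 = 6/5; row 2: 24/3 = 8; row 3: 12/5 = 12/5. Minimum is 6/5 at row 1 (w1 leaves); pivot element 5.
Pivot on row 1; the z-row RHS becomes 0 − (-6)·(6/5) = 36/5.

36/5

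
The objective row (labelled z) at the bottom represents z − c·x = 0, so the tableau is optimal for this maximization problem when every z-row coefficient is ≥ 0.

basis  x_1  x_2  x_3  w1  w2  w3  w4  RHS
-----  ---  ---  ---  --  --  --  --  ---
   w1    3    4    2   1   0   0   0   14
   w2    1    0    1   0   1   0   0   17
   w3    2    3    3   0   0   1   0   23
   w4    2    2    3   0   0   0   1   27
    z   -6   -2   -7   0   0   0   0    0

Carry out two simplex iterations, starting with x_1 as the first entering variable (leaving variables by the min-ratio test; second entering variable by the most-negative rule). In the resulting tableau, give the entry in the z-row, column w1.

7/2

Ratio test on column x_1 — row 1: 14/3 = 14/3; row 2: 17/1 = 17; row 3: 23/2 = 23/2; row 4: 27/2 = 27/2. Minimum is 14/3 at row 1 (w1 leaves); pivot element 3.
Divide row 1 by 3; eliminate column x_1 from the other rows.
Second iteration: most negative z-row entry is -3 in column x_3, so x_3 enters.
Ratio test on column x_3 — row 1: (14/3)/(2/3) = 7; row 2: (37/3)/(1/3) = 37; row 3: (41/3)/(5/3) = 41/5; row 4: (53/3)/(5/3) = 53/5. Minimum is 7 at row 1 (x_1 leaves); pivot element 2/3.
Divide row 1 by 2/3; eliminate column x_3 from the other rows.
After both pivots, the entry at the z-row, column w1 is 7/2.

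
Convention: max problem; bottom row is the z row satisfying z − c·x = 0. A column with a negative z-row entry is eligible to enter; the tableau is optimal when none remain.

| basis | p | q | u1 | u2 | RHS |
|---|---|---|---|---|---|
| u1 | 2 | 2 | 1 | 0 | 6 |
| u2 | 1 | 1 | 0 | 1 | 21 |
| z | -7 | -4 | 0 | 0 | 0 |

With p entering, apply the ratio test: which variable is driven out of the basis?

u1

Column p entries and ratios — u1: 6/2 = 3; u2: 21/1 = 21.
Smallest ratio is 3 in the row of u1, so u1 leaves.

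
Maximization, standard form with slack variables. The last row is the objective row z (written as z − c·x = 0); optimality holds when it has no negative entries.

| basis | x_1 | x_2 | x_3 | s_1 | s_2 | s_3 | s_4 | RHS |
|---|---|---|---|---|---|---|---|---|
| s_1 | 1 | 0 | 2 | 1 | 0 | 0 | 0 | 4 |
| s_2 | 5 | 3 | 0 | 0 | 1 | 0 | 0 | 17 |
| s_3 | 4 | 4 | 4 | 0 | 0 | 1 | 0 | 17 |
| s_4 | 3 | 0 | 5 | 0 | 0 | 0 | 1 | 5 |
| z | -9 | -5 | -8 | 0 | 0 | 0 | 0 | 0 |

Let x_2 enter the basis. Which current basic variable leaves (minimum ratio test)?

Column x_2 entries and ratios — s_1: 0 ≤ 0, skip; s_2: 17/3 = 17/3; s_3: 17/4 = 17/4; s_4: 0 ≤ 0, skip.
Smallest ratio is 17/4 in the row of s_3, so s_3 leaves.

s_3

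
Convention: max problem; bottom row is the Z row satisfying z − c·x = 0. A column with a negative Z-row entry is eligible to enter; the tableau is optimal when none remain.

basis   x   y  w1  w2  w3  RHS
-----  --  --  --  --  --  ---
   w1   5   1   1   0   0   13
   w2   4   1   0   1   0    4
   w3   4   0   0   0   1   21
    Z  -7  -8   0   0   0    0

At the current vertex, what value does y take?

y is not in the basis, so in the current basic feasible solution y = 0.

0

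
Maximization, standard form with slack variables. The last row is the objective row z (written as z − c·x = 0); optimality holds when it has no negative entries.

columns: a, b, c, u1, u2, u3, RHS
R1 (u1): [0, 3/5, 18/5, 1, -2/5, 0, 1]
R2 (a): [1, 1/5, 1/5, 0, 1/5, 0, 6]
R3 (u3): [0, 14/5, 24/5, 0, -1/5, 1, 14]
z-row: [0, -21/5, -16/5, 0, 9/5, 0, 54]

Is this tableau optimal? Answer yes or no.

no

The z-row has a negative entry -21/5 in column b, so it is not optimal.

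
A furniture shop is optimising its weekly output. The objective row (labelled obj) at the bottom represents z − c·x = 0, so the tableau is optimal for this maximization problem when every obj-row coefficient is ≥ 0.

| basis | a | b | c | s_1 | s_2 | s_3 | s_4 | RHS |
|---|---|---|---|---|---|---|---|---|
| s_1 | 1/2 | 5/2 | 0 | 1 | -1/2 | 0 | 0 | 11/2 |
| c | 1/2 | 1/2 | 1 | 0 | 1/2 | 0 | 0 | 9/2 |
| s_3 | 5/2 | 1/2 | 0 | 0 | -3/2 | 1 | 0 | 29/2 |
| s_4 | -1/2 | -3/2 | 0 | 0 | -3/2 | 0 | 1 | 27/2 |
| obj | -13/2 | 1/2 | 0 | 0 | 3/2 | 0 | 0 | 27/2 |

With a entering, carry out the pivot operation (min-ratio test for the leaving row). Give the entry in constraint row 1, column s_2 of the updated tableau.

Ratio test on column a — row 1: (11/2)/(1/2) = 11; row 2: (9/2)/(1/2) = 9; row 3: (29/2)/(5/2) = 29/5; row 4: entry -1/2 ≤ 0. Minimum is 29/5 at row 3 (s_3 leaves); pivot element 5/2.
Divide row 3 by 5/2; eliminate column a from the other rows.
Row 1 update in column s_2: -1/2 − (1/2)·(-3/5) = -1/5.

-1/5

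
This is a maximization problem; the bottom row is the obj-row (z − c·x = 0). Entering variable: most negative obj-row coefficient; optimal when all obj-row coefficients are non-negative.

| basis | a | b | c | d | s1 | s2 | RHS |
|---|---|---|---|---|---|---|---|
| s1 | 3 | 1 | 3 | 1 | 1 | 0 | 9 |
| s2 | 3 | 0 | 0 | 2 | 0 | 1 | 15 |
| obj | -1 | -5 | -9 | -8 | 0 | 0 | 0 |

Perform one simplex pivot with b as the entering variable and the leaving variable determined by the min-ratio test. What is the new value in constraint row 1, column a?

3

Ratio test on column b — row 1: 9/1 = 9; row 2: entry 0 ≤ 0. Minimum is 9 at row 1 (s1 leaves); pivot element 1.
Divide row 1 by 1; eliminate column b from the other rows.
In the new row 1, the a entry is the old entry divided by the pivot: 3/1 = 3.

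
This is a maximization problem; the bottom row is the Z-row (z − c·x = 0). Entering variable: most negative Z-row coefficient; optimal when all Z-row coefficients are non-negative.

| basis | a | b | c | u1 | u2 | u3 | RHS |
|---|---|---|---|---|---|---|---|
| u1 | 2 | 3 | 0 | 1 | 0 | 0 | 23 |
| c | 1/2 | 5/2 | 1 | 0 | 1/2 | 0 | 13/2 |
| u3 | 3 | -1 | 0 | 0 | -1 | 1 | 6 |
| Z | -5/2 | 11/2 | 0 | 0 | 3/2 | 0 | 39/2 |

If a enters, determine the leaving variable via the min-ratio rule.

Column a entries and ratios — u1: 23/2 = 23/2; c: (13/2)/(1/2) = 13; u3: 6/3 = 2.
Smallest ratio is 2 in the row of u3, so u3 leaves.

u3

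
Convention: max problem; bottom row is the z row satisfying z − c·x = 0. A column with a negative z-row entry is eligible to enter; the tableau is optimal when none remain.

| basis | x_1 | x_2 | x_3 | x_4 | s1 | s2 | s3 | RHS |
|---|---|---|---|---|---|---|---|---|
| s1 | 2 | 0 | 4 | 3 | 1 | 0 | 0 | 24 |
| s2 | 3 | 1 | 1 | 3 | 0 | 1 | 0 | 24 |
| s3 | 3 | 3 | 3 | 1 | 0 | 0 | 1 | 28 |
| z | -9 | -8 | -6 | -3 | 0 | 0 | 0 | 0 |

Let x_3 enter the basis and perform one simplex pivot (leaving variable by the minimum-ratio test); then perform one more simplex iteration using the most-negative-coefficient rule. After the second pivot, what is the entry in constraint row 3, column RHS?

Ratio test on column x_3 — row 1: 24/4 = 6; row 2: 24/1 = 24; row 3: 28/3 = 28/3. Minimum is 6 at row 1 (s1 leaves); pivot element 4.
Divide row 1 by 4; eliminate column x_3 from the other rows.
Second iteration: most negative z-row entry is -8 in column x_2, so x_2 enters.
Ratio test on column x_2 — row 1: entry 0 ≤ 0; row 2: 18/1 = 18; row 3: 10/3 = 10/3. Minimum is 10/3 at row 3 (s3 leaves); pivot element 3.
Divide row 3 by 3; eliminate column x_2 from the other rows.
After both pivots, the entry at constraint row 3, column RHS is 10/3.

10/3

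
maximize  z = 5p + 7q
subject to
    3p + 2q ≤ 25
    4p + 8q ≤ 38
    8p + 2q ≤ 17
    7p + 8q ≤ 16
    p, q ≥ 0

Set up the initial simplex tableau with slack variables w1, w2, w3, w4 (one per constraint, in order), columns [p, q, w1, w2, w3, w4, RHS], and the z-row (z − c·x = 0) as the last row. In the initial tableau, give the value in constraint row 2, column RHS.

The RHS of constraint 2 is b_2 = 38.

38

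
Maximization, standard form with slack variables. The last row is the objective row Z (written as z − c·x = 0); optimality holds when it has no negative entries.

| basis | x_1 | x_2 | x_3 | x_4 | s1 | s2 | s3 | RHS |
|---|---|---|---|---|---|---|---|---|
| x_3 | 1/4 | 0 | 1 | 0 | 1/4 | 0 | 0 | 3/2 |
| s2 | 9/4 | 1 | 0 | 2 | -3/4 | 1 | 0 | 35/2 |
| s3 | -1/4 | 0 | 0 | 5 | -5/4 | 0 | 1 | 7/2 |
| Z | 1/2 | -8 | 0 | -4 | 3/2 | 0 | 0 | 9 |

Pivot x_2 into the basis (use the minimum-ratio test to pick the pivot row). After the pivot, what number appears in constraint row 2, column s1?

-3/4

Ratio test on column x_2 — row 1: entry 0 ≤ 0; row 2: (35/2)/1 = 35/2; row 3: entry 0 ≤ 0. Minimum is 35/2 at row 2 (s2 leaves); pivot element 1.
Divide row 2 by 1; eliminate column x_2 from the other rows.
In the new row 2, the s1 entry is the old entry divided by the pivot: (-3/4)/1 = -3/4.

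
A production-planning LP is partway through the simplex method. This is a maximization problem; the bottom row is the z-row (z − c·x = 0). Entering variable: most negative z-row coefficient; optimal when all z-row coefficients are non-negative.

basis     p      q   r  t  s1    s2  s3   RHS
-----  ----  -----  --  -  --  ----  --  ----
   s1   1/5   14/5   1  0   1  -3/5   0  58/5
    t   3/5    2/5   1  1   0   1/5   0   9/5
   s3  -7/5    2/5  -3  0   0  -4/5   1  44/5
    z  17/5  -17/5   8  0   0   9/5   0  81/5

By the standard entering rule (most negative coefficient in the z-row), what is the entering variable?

q

Negative z-row entries: q: -17/5.
The most negative is -17/5 in column q, so q enters.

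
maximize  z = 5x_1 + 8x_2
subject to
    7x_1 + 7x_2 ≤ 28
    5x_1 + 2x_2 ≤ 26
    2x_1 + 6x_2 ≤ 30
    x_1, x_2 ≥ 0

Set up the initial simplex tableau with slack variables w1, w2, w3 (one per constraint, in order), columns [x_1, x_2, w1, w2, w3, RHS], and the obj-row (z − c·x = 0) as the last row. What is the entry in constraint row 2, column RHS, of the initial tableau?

26

The RHS of constraint 2 is b_2 = 26.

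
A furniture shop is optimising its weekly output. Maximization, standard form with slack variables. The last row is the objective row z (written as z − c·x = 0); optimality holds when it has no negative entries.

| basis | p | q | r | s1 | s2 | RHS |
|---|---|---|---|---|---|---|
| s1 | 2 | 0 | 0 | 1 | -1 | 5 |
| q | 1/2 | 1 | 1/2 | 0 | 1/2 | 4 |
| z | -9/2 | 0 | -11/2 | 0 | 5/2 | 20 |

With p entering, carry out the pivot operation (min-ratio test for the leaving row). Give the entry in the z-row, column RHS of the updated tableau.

Ratio test on column p — row 1: 5/2 = 5/2; row 2: 4/(1/2) = 8. Minimum is 5/2 at row 1 (s1 leaves); pivot element 2.
Divide row 1 by 2; eliminate column p from the other rows.
z-row update in column RHS: 20 − (-9/2)·(5/2) = 125/4.

125/4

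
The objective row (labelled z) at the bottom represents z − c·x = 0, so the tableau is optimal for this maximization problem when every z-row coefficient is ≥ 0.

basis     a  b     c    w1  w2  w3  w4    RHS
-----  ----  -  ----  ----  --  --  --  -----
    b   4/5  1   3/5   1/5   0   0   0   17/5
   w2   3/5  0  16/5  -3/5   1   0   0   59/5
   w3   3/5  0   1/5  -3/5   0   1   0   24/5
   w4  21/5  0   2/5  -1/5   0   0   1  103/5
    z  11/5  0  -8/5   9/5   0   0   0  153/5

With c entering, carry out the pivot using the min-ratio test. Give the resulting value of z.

Ratio test on column c — row 1: (17/5)/(3/5) = 17/3; row 2: (59/5)/(16/5) = 59/16; row 3: (24/5)/(1/5) = 24; row 4: (103/5)/(2/5) = 103/2. Minimum is 59/16 at row 2 (w2 leaves); pivot element 16/5.
Pivot on row 2; the z-row RHS becomes 153/5 − (-8/5)·(59/16) = 73/2.

73/2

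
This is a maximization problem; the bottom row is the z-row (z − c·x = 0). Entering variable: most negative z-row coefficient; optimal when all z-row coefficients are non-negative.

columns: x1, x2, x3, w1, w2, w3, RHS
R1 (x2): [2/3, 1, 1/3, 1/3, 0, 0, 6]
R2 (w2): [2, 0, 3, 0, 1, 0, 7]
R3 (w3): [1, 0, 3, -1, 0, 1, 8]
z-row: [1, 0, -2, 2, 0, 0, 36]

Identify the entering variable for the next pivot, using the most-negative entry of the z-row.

Negative z-row entries: x3: -2.
The most negative is -2 in column x3, so x3 enters.

x3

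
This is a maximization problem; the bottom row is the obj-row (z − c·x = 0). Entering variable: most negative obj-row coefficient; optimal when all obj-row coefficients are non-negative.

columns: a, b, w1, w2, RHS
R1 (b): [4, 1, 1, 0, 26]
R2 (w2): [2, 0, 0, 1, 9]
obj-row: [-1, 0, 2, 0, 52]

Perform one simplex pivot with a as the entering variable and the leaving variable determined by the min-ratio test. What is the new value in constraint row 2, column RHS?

Ratio test on column a — row 1: 26/4 = 13/2; row 2: 9/2 = 9/2. Minimum is 9/2 at row 2 (w2 leaves); pivot element 2.
Divide row 2 by 2; eliminate column a from the other rows.
In the new row 2, the RHS entry is the old entry divided by the pivot: 9/2 = 9/2.

9/2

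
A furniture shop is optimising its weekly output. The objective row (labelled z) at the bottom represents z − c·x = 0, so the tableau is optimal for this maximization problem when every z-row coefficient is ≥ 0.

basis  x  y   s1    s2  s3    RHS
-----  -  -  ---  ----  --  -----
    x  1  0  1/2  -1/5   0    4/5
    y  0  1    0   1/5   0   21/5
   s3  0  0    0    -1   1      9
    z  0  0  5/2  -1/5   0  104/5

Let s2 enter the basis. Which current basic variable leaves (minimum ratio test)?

y

Column s2 entries and ratios — x: -1/5 ≤ 0, skip; y: (21/5)/(1/5) = 21; s3: -1 ≤ 0, skip.
Smallest ratio is 21 in the row of y, so y leaves.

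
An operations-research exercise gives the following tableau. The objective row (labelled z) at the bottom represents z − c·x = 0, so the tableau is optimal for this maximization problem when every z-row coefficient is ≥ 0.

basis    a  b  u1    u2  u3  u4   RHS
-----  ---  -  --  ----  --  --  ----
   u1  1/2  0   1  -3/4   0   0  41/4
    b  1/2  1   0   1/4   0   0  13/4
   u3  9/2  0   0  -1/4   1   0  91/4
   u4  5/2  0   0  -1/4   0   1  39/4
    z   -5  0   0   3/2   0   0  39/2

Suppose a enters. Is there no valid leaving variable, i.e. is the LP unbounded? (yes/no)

Column a has positive entries in row(s) 1, 2, 3, 4, so the ratio test bounds it — not unbounded.

no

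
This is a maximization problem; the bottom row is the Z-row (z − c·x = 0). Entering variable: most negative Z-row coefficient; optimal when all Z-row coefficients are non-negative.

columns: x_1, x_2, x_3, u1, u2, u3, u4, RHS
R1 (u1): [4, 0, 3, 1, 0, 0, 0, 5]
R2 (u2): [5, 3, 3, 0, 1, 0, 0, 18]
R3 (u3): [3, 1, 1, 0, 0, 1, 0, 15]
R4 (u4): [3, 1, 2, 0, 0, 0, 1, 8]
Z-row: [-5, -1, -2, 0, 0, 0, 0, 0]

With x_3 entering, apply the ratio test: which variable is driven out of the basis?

Column x_3 entries and ratios — u1: 5/3 = 5/3; u2: 18/3 = 6; u3: 15/1 = 15; u4: 8/2 = 4.
Smallest ratio is 5/3 in the row of u1, so u1 leaves.

u1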